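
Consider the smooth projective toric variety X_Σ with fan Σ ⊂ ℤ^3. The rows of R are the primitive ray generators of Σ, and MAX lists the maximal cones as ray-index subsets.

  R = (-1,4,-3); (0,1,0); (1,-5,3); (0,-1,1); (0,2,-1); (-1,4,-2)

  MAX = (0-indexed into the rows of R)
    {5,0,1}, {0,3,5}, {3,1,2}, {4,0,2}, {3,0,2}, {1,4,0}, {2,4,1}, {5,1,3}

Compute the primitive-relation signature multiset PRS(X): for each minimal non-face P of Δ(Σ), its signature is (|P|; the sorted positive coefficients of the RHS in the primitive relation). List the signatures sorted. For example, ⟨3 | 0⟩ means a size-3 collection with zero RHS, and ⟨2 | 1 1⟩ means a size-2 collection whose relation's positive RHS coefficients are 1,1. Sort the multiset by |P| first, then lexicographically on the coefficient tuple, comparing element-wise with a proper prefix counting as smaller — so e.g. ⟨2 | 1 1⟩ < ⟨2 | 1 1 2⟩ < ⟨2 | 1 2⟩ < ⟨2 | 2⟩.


Minimal non-faces — 5 found among 6 rays, 8 max cones:

  P = {2,5}:  v_{2} + v_{5} = v_{3}  ⇒ sig = ⟨2 | 1⟩
  P = {3,4}:  v_{3} + v_{4} = v_{1}  ⇒ sig = ⟨2 | 1⟩
  P = {4,5}:  v_{4} + v_{5} = v_{0} + 2·v_{1}  ⇒ sig = ⟨2 | 1 2⟩
  P = {0,1,2}:  v_{0} + v_{1} + v_{2} = 0  ⇒ sig = ⟨3 | 0⟩
  P = {0,1,3}:  v_{0} + v_{1} + v_{3} = v_{5}  ⇒ sig = ⟨3 | 1⟩

so the primitive-relation signature multiset is
[⟨2 | 1⟩, ⟨2 | 1⟩, ⟨2 | 1 2⟩, ⟨3 | 0⟩, ⟨3 | 1⟩]


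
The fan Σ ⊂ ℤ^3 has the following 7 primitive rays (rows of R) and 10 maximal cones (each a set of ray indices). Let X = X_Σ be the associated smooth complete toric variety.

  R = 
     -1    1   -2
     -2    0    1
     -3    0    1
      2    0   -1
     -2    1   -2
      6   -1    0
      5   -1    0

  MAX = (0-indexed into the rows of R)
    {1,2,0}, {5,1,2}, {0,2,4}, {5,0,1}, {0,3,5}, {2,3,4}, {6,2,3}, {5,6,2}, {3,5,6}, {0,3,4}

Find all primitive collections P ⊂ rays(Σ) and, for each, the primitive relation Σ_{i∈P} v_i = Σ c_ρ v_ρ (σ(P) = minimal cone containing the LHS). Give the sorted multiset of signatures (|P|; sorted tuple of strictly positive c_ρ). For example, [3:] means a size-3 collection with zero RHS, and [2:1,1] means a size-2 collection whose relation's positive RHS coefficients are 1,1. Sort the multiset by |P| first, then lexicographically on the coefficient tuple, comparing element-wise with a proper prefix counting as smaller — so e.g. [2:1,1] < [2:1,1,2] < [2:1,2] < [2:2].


Primitive collections (9):

  P = {1,3}:  v_{1} + v_{3} = 0  ⇒ sig = [2:]
  P = {1,4}:  v_{1} + v_{4} = v_{0} + v_{2}  ⇒ sig = [2:1,1]
  P = {1,6}:  v_{1} + v_{6} = v_{2} + v_{5}  ⇒ sig = [2:1,1]
  P = {4,6}:  v_{4} + v_{6} = v_{2} + 3·v_{3}  ⇒ sig = [2:1,3]
  P = {0,6}:  v_{0} + v_{6} = 2·v_{3}  ⇒ sig = [2:2]
  P = {4,5}:  v_{4} + v_{5} = 2·v_{3}  ⇒ sig = [2:2]
  P = {0,2,3}:  v_{0} + v_{2} + v_{3} = v_{4}  ⇒ sig = [3:1]
  P = {0,2,5}:  v_{0} + v_{2} + v_{5} = v_{3}  ⇒ sig = [3:1]
  P = {2,3,5}:  v_{2} + v_{3} + v_{5} = v_{6}  ⇒ sig = [3:1]

Signatures (|P|; sorted positive RHS coefficients), sorted:
    [2:]
    [2:1,1]
    [2:1,1]
    [2:1,3]
    [2:2]
    [2:2]
    [3:1]
    [3:1]
    [3:1]


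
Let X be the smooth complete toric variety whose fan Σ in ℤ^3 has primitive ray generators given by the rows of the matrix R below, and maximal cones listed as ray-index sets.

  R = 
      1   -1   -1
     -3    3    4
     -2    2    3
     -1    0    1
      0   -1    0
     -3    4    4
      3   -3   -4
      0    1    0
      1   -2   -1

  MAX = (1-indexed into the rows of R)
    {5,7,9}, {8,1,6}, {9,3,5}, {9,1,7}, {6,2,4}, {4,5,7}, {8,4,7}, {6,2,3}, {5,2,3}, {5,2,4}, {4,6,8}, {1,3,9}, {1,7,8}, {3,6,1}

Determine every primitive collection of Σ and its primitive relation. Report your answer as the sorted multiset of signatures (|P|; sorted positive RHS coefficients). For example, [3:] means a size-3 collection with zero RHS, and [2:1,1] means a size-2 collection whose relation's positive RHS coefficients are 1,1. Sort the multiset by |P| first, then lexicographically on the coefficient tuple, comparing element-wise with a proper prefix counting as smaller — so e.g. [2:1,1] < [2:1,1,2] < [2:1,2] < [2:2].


15 minimal non-faces of Δ(Σ) (on 9 rays):

  P = {2,7}:  v_{2} + v_{7} = 0 — sig = [2:]
  P = {5,8}:  v_{5} + v_{8} = 0 — sig = [2:]
  P = {1,2}:  v_{1} + v_{2} = v_{3} — sig = [2:1]
  P = {1,4}:  v_{1} + v_{4} = v_{5} — sig = [2:1]
  P = {1,5}:  v_{1} + v_{5} = v_{9} — sig = [2:1]
  P = {2,8}:  v_{2} + v_{8} = v_{6} — sig = [2:1]
  P = {3,7}:  v_{3} + v_{7} = v_{1} — sig = [2:1]
  P = {5,6}:  v_{5} + v_{6} = v_{2} — sig = [2:1]
  P = {6,7}:  v_{6} + v_{7} = v_{8} — sig = [2:1]
  P = {6,9}:  v_{6} + v_{9} = v_{3} — sig = [2:1]
  P = {8,9}:  v_{8} + v_{9} = v_{1} — sig = [2:1]
  P = {2,9}:  v_{2} + v_{9} = v_{3} + v_{5} — sig = [2:1,1]
  P = {3,4}:  v_{3} + v_{4} = v_{2} + v_{5} — sig = [2:1,1]
  P = {3,8}:  v_{3} + v_{8} = v_{1} + v_{6} — sig = [2:1,1]
  P = {4,9}:  v_{4} + v_{9} = 2·v_{5} — sig = [2:2]

Hence PRS(X_Σ) =
[[2:], [2:], [2:1], [2:1], [2:1], [2:1], [2:1], [2:1], [2:1], [2:1], [2:1], [2:1,1], [2:1,1], [2:1,1], [2:2]]


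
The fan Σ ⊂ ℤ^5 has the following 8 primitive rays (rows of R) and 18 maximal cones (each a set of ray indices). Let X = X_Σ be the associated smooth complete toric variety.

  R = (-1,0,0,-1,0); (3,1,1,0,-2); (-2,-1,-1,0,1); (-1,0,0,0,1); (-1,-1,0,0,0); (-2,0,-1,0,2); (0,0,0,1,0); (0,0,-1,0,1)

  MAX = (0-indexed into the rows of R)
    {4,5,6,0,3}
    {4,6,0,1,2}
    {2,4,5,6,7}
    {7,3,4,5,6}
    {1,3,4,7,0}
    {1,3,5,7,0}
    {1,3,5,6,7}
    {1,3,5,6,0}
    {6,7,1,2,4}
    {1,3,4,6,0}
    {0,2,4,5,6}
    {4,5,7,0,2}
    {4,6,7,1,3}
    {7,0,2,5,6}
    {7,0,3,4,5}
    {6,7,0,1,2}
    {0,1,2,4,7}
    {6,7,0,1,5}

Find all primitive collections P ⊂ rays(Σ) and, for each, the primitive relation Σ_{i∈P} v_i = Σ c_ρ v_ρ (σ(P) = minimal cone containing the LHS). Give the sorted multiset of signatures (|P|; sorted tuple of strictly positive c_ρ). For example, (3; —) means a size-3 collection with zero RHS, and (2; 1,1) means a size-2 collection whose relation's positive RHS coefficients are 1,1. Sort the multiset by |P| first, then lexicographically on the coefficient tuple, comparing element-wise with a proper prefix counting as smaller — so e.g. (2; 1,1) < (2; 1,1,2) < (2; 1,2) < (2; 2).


Primitive collections (5):

  P={2,3}:  v_{2} + v_{3} = v_{4} + v_{5}  ⇒ sig = (2; 1,1)
  P={1,4,5}:  v_{1} + v_{4} + v_{5} = 0  ⇒ sig = (3; —)
  P={1,2,5}:  v_{1} + v_{2} + v_{5} = v_{0} + v_{6} + v_{7}  ⇒ sig = (3; 1,1,1)
  P={0,3,6,7}:  v_{0} + v_{3} + v_{6} + v_{7} = v_{5}  ⇒ sig = (4; 1)
  P={0,4,6,7}:  v_{0} + v_{4} + v_{6} + v_{7} = v_{2}  ⇒ sig = (4; 1)

so the primitive-relation signature multiset is
{ (2; 1,1),  (3; —),  (3; 1,1,1),  (4; 1) ×2 }


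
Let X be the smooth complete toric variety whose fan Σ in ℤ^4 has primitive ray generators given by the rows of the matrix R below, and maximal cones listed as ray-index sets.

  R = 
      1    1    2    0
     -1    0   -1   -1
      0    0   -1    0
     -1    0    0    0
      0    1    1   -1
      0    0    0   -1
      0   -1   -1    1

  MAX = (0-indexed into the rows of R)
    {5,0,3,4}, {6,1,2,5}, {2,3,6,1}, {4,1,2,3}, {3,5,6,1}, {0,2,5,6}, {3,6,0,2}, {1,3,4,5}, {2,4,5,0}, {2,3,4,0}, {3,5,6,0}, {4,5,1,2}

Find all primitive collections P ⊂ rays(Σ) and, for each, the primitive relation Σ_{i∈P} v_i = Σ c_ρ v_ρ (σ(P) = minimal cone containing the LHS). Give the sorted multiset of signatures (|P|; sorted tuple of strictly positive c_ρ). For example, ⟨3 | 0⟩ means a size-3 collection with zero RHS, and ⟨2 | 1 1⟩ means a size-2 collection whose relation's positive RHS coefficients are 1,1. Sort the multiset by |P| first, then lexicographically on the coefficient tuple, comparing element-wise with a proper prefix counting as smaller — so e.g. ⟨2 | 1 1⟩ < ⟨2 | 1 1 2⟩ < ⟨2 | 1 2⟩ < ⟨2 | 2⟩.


3 collections generate NE(X_Σ); each relation:

  • {4,6}:  v_{4} + v_{6} = 0 ; sig = ⟨2 | 0⟩
  • {0,1}:  v_{0} + v_{1} = v_{4} ; sig = ⟨2 | 1⟩
  • {2,3,5}:  v_{2} + v_{3} + v_{5} = v_{1} ; sig = ⟨3 | 1⟩

Sorted signature multiset PRS(X):
{ ⟨2 | 0⟩,  ⟨2 | 1⟩,  ⟨3 | 1⟩ }


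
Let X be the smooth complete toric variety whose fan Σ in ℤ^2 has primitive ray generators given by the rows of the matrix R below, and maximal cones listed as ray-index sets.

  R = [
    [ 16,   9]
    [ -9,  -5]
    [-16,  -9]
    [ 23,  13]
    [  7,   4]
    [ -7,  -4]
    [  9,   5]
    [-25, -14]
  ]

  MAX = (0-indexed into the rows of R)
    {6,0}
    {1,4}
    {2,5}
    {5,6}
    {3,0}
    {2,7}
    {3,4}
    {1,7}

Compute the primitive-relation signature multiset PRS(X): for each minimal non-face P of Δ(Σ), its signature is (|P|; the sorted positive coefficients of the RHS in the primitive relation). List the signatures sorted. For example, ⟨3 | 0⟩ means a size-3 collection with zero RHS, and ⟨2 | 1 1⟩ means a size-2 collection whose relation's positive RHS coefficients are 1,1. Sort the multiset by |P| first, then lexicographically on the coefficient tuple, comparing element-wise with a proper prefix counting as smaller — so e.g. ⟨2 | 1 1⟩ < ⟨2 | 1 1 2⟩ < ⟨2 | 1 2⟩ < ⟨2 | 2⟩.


The 20 primitive collections of Σ (r=8, n=2):

  P={0,2}:  v_{0} + v_{2} = 0  so sig = ⟨2 | 0⟩
  P={1,6}:  v_{1} + v_{6} = 0  so sig = ⟨2 | 0⟩
  P={4,5}:  v_{4} + v_{5} = 0  so sig = ⟨2 | 0⟩
  P={0,1}:  v_{0} + v_{1} = v_{4}  so sig = ⟨2 | 1⟩
  P={0,4}:  v_{0} + v_{4} = v_{3}  so sig = ⟨2 | 1⟩
  P={0,5}:  v_{0} + v_{5} = v_{6}  so sig = ⟨2 | 1⟩
  P={0,7}:  v_{0} + v_{7} = v_{1}  so sig = ⟨2 | 1⟩
  P={1,2}:  v_{1} + v_{2} = v_{7}  so sig = ⟨2 | 1⟩
  P={1,5}:  v_{1} + v_{5} = v_{2}  so sig = ⟨2 | 1⟩
  P={2,3}:  v_{2} + v_{3} = v_{4}  so sig = ⟨2 | 1⟩
  P={2,4}:  v_{2} + v_{4} = v_{1}  so sig = ⟨2 | 1⟩
  P={2,6}:  v_{2} + v_{6} = v_{5}  so sig = ⟨2 | 1⟩
  P={3,5}:  v_{3} + v_{5} = v_{0}  so sig = ⟨2 | 1⟩
  P={4,6}:  v_{4} + v_{6} = v_{0}  so sig = ⟨2 | 1⟩
  P={6,7}:  v_{6} + v_{7} = v_{2}  so sig = ⟨2 | 1⟩
  P={3,7}:  v_{3} + v_{7} = v_{1} + v_{4}  so sig = ⟨2 | 1 1⟩
  P={1,3}:  v_{1} + v_{3} = 2·v_{4}  so sig = ⟨2 | 2⟩
  P={3,6}:  v_{3} + v_{6} = 2·v_{0}  so sig = ⟨2 | 2⟩
  P={4,7}:  v_{4} + v_{7} = 2·v_{1}  so sig = ⟨2 | 2⟩
  P={5,7}:  v_{5} + v_{7} = 2·v_{2}  so sig = ⟨2 | 2⟩

Sorted signature multiset PRS(X):
    |P|=2: 20 collections, coeffs (), (), (), (1), (1), (1), (1), (1), (1), (1), (1), (1), (1), (1), (1), (1,1), (2), (2), (2), (2)


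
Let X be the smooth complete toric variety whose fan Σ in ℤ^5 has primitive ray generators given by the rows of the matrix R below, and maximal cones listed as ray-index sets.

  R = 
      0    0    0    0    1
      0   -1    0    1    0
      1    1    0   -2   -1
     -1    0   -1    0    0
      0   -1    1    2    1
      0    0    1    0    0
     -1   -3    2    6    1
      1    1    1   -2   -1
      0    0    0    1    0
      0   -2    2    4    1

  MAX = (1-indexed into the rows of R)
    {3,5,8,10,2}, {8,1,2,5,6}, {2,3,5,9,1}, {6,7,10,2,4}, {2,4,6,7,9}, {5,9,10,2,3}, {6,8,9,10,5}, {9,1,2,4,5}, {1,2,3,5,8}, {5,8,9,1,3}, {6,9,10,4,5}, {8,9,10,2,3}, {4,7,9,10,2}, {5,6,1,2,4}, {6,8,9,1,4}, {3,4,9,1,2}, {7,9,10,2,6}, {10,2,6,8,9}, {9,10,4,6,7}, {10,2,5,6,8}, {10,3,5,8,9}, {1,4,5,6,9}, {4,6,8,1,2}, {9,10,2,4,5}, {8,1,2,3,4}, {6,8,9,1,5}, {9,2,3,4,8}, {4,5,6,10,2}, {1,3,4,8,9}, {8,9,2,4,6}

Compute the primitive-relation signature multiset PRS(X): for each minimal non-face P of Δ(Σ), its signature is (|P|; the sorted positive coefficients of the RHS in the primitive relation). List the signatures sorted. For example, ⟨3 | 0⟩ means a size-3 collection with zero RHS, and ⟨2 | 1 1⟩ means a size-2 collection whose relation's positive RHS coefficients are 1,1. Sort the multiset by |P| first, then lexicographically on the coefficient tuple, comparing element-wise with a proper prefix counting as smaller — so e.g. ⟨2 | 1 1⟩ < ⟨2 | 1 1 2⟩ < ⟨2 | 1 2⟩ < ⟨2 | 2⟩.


Δ(Σ) — 10 vertices, 15 min non-faces:

  {3,6}:  v_{3} + v_{6} = v_{8}  ⇒ sig = ⟨2 | 1⟩
  {1,7}:  v_{1} + v_{7} = v_{4} + v_{5} + v_{10}  ⇒ sig = ⟨2 | 1 1 1⟩
  {5,7}:  v_{5} + v_{7} = v_{4} + 2·v_{10}  ⇒ sig = ⟨2 | 1 2⟩
  {1,10}:  v_{1} + v_{10} = 2·v_{5}  ⇒ sig = ⟨2 | 2⟩
  {3,7}:  v_{3} + v_{7} = 2·v_{2} + 2·v_{6} + 2·v_{9}  ⇒ sig = ⟨2 | 2 2 2⟩
  {7,8}:  v_{7} + v_{8} = 2·v_{2} + 3·v_{6} + 2·v_{9}  ⇒ sig = ⟨2 | 2 2 3⟩
  {3,4,5}:  v_{3} + v_{4} + v_{5} = 0  ⇒ sig = ⟨3 | 0⟩
  {4,5,8}:  v_{4} + v_{5} + v_{8} = v_{6}  ⇒ sig = ⟨3 | 1⟩
  {3,4,10}:  v_{3} + v_{4} + v_{10} = v_{2} + v_{6} + v_{9}  ⇒ sig = ⟨3 | 1 1 1⟩
  {4,8,10}:  v_{4} + v_{8} + v_{10} = v_{2} + 2·v_{6} + v_{9}  ⇒ sig = ⟨3 | 1 1 2⟩
  {1,2,6,9}:  v_{1} + v_{2} + v_{6} + v_{9} = v_{5}  ⇒ sig = ⟨4 | 1⟩
  {2,5,6,9}:  v_{2} + v_{5} + v_{6} + v_{9} = v_{10}  ⇒ sig = ⟨4 | 1⟩
  {1,2,8,9}:  v_{1} + v_{2} + v_{8} + v_{9} = v_{3} + v_{5}  ⇒ sig = ⟨4 | 1 1⟩
  {2,5,8,9}:  v_{2} + v_{5} + v_{8} + v_{9} = v_{3} + v_{10}  ⇒ sig = ⟨4 | 1 1⟩
  {2,4,6,9,10}:  v_{2} + v_{4} + v_{6} + v_{9} + v_{10} = v_{7}  ⇒ sig = ⟨5 | 1⟩

so the primitive-relation signature multiset is
    |P|=2: 6 collections, coeffs (1), (1,1,1), (1,2), (2), (2,2,2), (2,2,3)
    |P|=3: 4 collections, coeffs (), (1), (1,1,1), (1,1,2)
    |P|=4: 4 collections, coeffs (1), (1), (1,1), (1,1)
    |P|=5: 1 collection, coeffs (1)


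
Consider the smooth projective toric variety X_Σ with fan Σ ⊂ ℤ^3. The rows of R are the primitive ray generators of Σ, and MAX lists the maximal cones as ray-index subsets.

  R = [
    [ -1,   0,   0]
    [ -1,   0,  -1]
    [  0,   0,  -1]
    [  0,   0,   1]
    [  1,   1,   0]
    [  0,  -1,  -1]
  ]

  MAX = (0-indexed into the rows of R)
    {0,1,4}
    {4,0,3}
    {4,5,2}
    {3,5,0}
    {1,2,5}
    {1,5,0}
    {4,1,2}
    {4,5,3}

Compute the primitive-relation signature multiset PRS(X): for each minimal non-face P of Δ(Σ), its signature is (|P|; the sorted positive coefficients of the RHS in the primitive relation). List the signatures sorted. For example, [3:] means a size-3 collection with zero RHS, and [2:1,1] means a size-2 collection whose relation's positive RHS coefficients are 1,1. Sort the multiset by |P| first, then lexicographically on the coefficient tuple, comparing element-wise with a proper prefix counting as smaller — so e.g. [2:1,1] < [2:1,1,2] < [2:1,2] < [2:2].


|primitive collections| = 5. Relations:

  {2,3}:  v_{2} + v_{3} = 0  so sig = [2:]
  {0,2}:  v_{0} + v_{2} = v_{1}  so sig = [2:1]
  {1,3}:  v_{1} + v_{3} = v_{0}  so sig = [2:1]
  {0,4,5}:  v_{0} + v_{4} + v_{5} = v_{2}  so sig = [3:1]
  {1,4,5}:  v_{1} + v_{4} + v_{5} = 2·v_{2}  so sig = [3:2]

Sorted signature multiset PRS(X):
[[2:], [2:1], [2:1], [3:1], [3:2]]


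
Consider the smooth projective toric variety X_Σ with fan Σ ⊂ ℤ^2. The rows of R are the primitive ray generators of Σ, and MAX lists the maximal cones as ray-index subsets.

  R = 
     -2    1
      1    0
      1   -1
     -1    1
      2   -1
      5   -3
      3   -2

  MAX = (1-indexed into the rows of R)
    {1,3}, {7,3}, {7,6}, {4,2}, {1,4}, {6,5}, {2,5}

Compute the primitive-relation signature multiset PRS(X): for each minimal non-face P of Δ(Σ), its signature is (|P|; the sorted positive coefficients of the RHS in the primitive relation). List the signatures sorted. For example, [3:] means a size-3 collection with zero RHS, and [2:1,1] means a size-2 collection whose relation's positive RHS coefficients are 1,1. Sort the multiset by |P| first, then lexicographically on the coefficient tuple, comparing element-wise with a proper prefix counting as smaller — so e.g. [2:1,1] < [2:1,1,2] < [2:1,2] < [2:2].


14 minimal non-faces of Δ(Σ) (on 7 rays):

  P = {1,5}:  v_{1} + v_{5} = 0 — sig = [2:]
  P = {3,4}:  v_{3} + v_{4} = 0 — sig = [2:]
  P = {1,2}:  v_{1} + v_{2} = v_{4} — sig = [2:1]
  P = {1,6}:  v_{1} + v_{6} = v_{7} — sig = [2:1]
  P = {1,7}:  v_{1} + v_{7} = v_{3} — sig = [2:1]
  P = {2,3}:  v_{2} + v_{3} = v_{5} — sig = [2:1]
  P = {3,5}:  v_{3} + v_{5} = v_{7} — sig = [2:1]
  P = {4,5}:  v_{4} + v_{5} = v_{2} — sig = [2:1]
  P = {4,7}:  v_{4} + v_{7} = v_{5} — sig = [2:1]
  P = {5,7}:  v_{5} + v_{7} = v_{6} — sig = [2:1]
  P = {2,7}:  v_{2} + v_{7} = 2·v_{5} — sig = [2:2]
  P = {3,6}:  v_{3} + v_{6} = 2·v_{7} — sig = [2:2]
  P = {4,6}:  v_{4} + v_{6} = 2·v_{5} — sig = [2:2]
  P = {2,6}:  v_{2} + v_{6} = 3·v_{5} — sig = [2:3]

Sorted signature multiset PRS(X):
{ [2:] ×2,  [2:1] ×8,  [2:2] ×3,  [2:3] }


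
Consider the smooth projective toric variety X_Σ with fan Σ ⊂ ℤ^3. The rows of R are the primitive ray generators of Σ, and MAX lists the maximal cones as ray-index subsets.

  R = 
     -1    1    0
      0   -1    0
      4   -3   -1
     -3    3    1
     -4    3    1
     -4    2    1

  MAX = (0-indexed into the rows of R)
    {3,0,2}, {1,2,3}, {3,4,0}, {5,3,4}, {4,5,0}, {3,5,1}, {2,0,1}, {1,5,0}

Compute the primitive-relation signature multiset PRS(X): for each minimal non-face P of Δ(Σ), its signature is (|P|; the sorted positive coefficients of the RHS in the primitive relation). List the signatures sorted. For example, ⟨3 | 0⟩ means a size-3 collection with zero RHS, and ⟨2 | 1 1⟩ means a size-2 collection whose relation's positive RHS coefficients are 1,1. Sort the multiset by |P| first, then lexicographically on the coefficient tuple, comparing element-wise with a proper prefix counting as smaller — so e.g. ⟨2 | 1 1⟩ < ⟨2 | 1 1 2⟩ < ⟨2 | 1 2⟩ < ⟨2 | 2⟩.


Σ has 5 primitive collections:

  P = {2,4}:  v_{2} + v_{4} = 0 ; sig = ⟨2 | 0⟩
  P = {1,4}:  v_{1} + v_{4} = v_{5} ; sig = ⟨2 | 1⟩
  P = {2,5}:  v_{2} + v_{5} = v_{1} ; sig = ⟨2 | 1⟩
  P = {0,1,3}:  v_{0} + v_{1} + v_{3} = v_{4} ; sig = ⟨3 | 1⟩
  P = {0,3,5}:  v_{0} + v_{3} + v_{5} = 2·v_{4} ; sig = ⟨3 | 2⟩

Sorted signature multiset PRS(X):
[⟨2 | 0⟩, ⟨2 | 1⟩, ⟨2 | 1⟩, ⟨3 | 1⟩, ⟨3 | 2⟩]


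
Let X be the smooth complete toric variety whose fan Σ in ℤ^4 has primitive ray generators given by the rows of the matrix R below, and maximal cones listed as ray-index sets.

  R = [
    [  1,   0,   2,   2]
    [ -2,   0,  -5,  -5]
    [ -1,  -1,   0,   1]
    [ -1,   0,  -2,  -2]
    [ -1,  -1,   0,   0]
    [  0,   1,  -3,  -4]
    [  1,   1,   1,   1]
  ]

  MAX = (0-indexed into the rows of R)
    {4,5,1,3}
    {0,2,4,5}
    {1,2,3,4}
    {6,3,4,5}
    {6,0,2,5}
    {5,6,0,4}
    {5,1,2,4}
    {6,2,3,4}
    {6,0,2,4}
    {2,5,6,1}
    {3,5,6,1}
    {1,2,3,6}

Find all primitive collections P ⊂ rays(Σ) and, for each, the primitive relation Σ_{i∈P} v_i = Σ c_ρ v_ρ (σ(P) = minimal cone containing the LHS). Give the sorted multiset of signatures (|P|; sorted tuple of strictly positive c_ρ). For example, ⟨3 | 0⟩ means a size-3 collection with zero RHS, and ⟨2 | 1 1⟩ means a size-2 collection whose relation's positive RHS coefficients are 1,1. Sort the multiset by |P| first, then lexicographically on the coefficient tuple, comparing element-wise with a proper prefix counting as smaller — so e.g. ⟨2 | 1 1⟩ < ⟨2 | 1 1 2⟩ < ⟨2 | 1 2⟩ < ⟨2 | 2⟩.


5 minimal non-faces of Δ(Σ) (on 7 rays):

  {0,3}:  v_{0} + v_{3} = 0  so sig = ⟨2 | 0⟩
  {0,1}:  v_{0} + v_{1} = v_{2} + v_{5}  so sig = ⟨2 | 1 1⟩
  {2,3,5}:  v_{2} + v_{3} + v_{5} = v_{1}  so sig = ⟨3 | 1⟩
  {1,4,6}:  v_{1} + v_{4} + v_{6} = 2·v_{3}  so sig = ⟨3 | 2⟩
  {2,4,5,6}:  v_{2} + v_{4} + v_{5} + v_{6} = v_{3}  so sig = ⟨4 | 1⟩

Signatures (|P|; sorted positive RHS coefficients), sorted:
    ⟨2 | 0⟩
    ⟨2 | 1 1⟩
    ⟨3 | 1⟩
    ⟨3 | 2⟩
    ⟨4 | 1⟩


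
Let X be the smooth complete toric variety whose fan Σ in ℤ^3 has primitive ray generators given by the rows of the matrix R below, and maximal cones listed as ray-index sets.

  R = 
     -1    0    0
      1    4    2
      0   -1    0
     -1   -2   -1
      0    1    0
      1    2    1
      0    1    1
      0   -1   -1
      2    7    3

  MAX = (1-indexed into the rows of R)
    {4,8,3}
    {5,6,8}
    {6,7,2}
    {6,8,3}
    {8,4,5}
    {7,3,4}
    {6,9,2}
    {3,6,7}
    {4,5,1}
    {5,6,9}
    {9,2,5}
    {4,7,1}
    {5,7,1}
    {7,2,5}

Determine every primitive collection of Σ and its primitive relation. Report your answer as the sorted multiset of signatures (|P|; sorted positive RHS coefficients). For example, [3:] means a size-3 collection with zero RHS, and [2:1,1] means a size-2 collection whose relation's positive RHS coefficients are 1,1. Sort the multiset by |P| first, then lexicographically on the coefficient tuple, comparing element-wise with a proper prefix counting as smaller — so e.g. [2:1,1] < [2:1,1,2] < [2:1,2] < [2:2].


18 minimal non-faces of Δ(Σ) (on 9 rays):

  P = {3,5}:  v_{3} + v_{5} = 0  so sig = [2:]
  P = {4,6}:  v_{4} + v_{6} = 0  so sig = [2:]
  P = {7,8}:  v_{7} + v_{8} = 0  so sig = [2:]
  P = {1,3}:  v_{1} + v_{3} = v_{4} + v_{7}  so sig = [2:1,1]
  P = {1,6}:  v_{1} + v_{6} = v_{5} + v_{7}  so sig = [2:1,1]
  P = {1,8}:  v_{1} + v_{8} = v_{4} + v_{5}  so sig = [2:1,1]
  P = {2,3}:  v_{2} + v_{3} = v_{6} + v_{7}  so sig = [2:1,1]
  P = {2,4}:  v_{2} + v_{4} = v_{5} + v_{7}  so sig = [2:1,1]
  P = {2,8}:  v_{2} + v_{8} = v_{5} + v_{6}  so sig = [2:1,1]
  P = {3,9}:  v_{3} + v_{9} = v_{2} + v_{6}  so sig = [2:1,1]
  P = {4,9}:  v_{4} + v_{9} = v_{2} + v_{5}  so sig = [2:1,1]
  P = {1,9}:  v_{1} + v_{9} = v_{2} + 2·v_{5} + v_{7}  so sig = [2:1,1,2]
  P = {7,9}:  v_{7} + v_{9} = 2·v_{2}  so sig = [2:2]
  P = {1,2}:  v_{1} + v_{2} = 2·v_{5} + 2·v_{7}  so sig = [2:2,2]
  P = {8,9}:  v_{8} + v_{9} = 2·v_{5} + 2·v_{6}  so sig = [2:2,2]
  P = {2,5,6}:  v_{2} + v_{5} + v_{6} = v_{9}  so sig = [3:1]
  P = {4,5,7}:  v_{4} + v_{5} + v_{7} = v_{1}  so sig = [3:1]
  P = {5,6,7}:  v_{5} + v_{6} + v_{7} = v_{2}  so sig = [3:1]

Sorted signature multiset PRS(X):
    [2:]
    [2:]
    [2:]
    [2:1,1]
    [2:1,1]
    [2:1,1]
    [2:1,1]
    [2:1,1]
    [2:1,1]
    [2:1,1]
    [2:1,1]
    [2:1,1,2]
    [2:2]
    [2:2,2]
    [2:2,2]
    [3:1]
    [3:1]
    [3:1]


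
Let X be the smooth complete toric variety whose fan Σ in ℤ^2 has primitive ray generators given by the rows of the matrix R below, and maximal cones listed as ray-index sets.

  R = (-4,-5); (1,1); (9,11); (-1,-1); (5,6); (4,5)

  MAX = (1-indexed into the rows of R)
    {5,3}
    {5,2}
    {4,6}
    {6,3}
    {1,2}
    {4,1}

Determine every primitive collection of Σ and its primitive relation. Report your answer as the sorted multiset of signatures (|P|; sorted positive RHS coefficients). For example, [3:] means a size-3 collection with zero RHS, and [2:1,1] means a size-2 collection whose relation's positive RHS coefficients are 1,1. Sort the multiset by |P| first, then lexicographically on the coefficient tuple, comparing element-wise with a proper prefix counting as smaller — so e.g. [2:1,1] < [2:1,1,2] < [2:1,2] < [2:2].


9 collections generate NE(X_Σ); each relation:

  • {1,6}:  v_{1} + v_{6} = 0 — sig = [2:]
  • {2,4}:  v_{2} + v_{4} = 0 — sig = [2:]
  • {1,3}:  v_{1} + v_{3} = v_{5} — sig = [2:1]
  • {1,5}:  v_{1} + v_{5} = v_{2} — sig = [2:1]
  • {2,6}:  v_{2} + v_{6} = v_{5} — sig = [2:1]
  • {4,5}:  v_{4} + v_{5} = v_{6} — sig = [2:1]
  • {5,6}:  v_{5} + v_{6} = v_{3} — sig = [2:1]
  • {2,3}:  v_{2} + v_{3} = 2·v_{5} — sig = [2:2]
  • {3,4}:  v_{3} + v_{4} = 2·v_{6} — sig = [2:2]

so the primitive-relation signature multiset is
    [2:]
    [2:]
    [2:1]
    [2:1]
    [2:1]
    [2:1]
    [2:1]
    [2:2]
    [2:2]


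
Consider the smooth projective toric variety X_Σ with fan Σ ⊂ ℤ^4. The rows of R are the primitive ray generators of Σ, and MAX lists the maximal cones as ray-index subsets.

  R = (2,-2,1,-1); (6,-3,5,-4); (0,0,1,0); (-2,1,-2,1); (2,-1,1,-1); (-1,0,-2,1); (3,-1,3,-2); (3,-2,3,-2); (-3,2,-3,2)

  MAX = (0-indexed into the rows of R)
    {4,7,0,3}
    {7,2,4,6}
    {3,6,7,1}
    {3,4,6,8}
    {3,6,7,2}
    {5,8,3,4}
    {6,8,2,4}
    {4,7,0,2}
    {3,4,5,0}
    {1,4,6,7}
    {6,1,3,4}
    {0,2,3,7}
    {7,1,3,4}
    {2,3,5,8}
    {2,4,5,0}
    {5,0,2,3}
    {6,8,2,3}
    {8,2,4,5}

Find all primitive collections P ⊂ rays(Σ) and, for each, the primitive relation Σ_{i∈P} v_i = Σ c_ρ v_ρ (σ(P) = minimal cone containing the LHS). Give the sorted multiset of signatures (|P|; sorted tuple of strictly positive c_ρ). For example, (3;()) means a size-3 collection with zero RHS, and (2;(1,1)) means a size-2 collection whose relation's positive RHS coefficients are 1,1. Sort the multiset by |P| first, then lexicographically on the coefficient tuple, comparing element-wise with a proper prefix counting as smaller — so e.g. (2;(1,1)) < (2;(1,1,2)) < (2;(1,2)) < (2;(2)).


11 minimal non-faces of Δ(Σ) (on 9 rays):

  • {7,8}:  v_{7} + v_{8} = 0  →  sig = (2;())
  • {0,8}:  v_{0} + v_{8} = v_{5}  →  sig = (2;(1))
  • {5,6}:  v_{5} + v_{6} = v_{4}  →  sig = (2;(1))
  • {5,7}:  v_{5} + v_{7} = v_{0}  →  sig = (2;(1))
  • {0,6}:  v_{0} + v_{6} = v_{4} + v_{7}  →  sig = (2;(1,1))
  • {1,2}:  v_{1} + v_{2} = v_{6} + v_{7}  →  sig = (2;(1,1))
  • {1,8}:  v_{1} + v_{8} = v_{3} + v_{4} + v_{6}  →  sig = (2;(1,1,1))
  • {1,5}:  v_{1} + v_{5} = v_{3} + 2·v_{4} + v_{7}  →  sig = (2;(1,1,2))
  • {0,1}:  v_{0} + v_{1} = v_{3} + 2·v_{4} + 2·v_{7}  →  sig = (2;(1,2,2))
  • {2,3,4}:  v_{2} + v_{3} + v_{4} = 0  →  sig = (3;())
  • {3,4,6,7}:  v_{3} + v_{4} + v_{6} + v_{7} = v_{1}  →  sig = (4;(1))

Sorted signature multiset PRS(X):
{ (2;()),  (2;(1)) ×3,  (2;(1,1)) ×2,  (2;(1,1,1)),  (2;(1,1,2)),  (2;(1,2,2)),  (3;()),  (4;(1)) }


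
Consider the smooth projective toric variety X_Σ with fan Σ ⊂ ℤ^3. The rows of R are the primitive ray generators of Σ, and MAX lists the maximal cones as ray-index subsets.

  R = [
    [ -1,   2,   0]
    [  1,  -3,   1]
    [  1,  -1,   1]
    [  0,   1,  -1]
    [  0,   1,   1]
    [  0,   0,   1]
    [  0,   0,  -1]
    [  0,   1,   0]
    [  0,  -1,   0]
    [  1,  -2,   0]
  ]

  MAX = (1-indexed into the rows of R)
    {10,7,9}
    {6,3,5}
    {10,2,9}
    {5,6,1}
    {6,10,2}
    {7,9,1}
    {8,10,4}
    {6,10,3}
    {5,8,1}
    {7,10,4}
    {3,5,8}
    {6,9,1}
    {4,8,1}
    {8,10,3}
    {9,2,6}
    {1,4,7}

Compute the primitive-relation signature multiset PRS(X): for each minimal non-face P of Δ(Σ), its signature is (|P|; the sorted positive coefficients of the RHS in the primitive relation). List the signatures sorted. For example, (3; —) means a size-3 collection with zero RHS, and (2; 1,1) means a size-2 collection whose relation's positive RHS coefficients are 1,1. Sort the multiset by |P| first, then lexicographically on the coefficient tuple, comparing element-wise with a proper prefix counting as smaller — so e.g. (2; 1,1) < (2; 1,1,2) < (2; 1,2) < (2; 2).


|primitive collections| = 22. Relations:

  • {1,10}:  v_{1} + v_{10} = 0  →  sig = (2; —)
  • {6,7}:  v_{6} + v_{7} = 0  →  sig = (2; —)
  • {8,9}:  v_{8} + v_{9} = 0  →  sig = (2; —)
  • {1,3}:  v_{1} + v_{3} = v_{5}  →  sig = (2; 1)
  • {2,4}:  v_{2} + v_{4} = v_{10}  →  sig = (2; 1)
  • {4,6}:  v_{4} + v_{6} = v_{8}  →  sig = (2; 1)
  • {4,9}:  v_{4} + v_{9} = v_{7}  →  sig = (2; 1)
  • {5,7}:  v_{5} + v_{7} = v_{8}  →  sig = (2; 1)
  • {5,9}:  v_{5} + v_{9} = v_{6}  →  sig = (2; 1)
  • {5,10}:  v_{5} + v_{10} = v_{3}  →  sig = (2; 1)
  • {6,8}:  v_{6} + v_{8} = v_{5}  →  sig = (2; 1)
  • {7,8}:  v_{7} + v_{8} = v_{4}  →  sig = (2; 1)
  • {1,2}:  v_{1} + v_{2} = v_{6} + v_{9}  →  sig = (2; 1,1)
  • {2,7}:  v_{2} + v_{7} = v_{9} + v_{10}  →  sig = (2; 1,1)
  • {2,8}:  v_{2} + v_{8} = v_{6} + v_{10}  →  sig = (2; 1,1)
  • {3,7}:  v_{3} + v_{7} = v_{8} + v_{10}  →  sig = (2; 1,1)
  • {3,9}:  v_{3} + v_{9} = v_{6} + v_{10}  →  sig = (2; 1,1)
  • {2,5}:  v_{2} + v_{5} = 2·v_{6} + v_{10}  →  sig = (2; 1,2)
  • {3,4}:  v_{3} + v_{4} = 2·v_{8} + v_{10}  →  sig = (2; 1,2)
  • {4,5}:  v_{4} + v_{5} = 2·v_{8}  →  sig = (2; 2)
  • {2,3}:  v_{2} + v_{3} = 2·v_{6} + 2·v_{10}  →  sig = (2; 2,2)
  • {6,9,10}:  v_{6} + v_{9} + v_{10} = v_{2}  →  sig = (3; 1)

so the primitive-relation signature multiset is
    (2; —)
    (2; —)
    (2; —)
    (2; 1)
    (2; 1)
    (2; 1)
    (2; 1)
    (2; 1)
    (2; 1)
    (2; 1)
    (2; 1)
    (2; 1)
    (2; 1,1)
    (2; 1,1)
    (2; 1,1)
    (2; 1,1)
    (2; 1,1)
    (2; 1,2)
    (2; 1,2)
    (2; 2)
    (2; 2,2)
    (3; 1)


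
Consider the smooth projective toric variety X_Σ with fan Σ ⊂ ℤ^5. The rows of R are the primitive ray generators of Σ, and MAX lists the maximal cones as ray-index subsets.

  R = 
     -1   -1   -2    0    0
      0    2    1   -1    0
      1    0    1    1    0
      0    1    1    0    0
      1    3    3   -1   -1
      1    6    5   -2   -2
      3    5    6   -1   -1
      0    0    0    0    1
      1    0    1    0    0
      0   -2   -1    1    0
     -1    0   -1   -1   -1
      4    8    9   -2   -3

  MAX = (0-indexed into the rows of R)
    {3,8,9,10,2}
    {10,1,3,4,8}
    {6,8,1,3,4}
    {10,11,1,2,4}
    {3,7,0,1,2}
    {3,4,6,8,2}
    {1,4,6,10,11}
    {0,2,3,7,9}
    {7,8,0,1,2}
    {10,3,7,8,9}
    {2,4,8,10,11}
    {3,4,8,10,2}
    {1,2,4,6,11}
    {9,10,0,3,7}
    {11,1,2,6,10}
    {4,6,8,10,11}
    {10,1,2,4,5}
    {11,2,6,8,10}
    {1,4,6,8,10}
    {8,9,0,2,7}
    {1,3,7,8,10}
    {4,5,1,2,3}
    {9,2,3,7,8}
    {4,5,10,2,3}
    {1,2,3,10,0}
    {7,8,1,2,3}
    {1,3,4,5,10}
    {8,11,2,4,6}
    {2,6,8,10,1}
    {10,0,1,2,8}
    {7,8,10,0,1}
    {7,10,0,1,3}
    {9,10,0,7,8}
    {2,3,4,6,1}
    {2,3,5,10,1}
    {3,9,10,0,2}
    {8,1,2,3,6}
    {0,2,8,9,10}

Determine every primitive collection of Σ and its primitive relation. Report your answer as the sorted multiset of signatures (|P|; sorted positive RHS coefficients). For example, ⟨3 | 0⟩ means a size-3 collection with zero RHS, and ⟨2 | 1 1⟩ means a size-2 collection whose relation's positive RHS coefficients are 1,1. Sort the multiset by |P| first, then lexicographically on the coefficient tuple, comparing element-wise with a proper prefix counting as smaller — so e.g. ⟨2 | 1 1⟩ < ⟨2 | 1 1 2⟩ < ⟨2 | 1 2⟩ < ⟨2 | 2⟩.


25 minimal non-faces of Δ(Σ) (on 12 rays):

  P={1,9}:  v_{1} + v_{9} = 0 ; sig = ⟨2 | 0⟩
  P={7,11}:  v_{7} + v_{11} = v_{4} + v_{6} ; sig = ⟨2 | 1 1⟩
  P={0,4}:  v_{0} + v_{4} = v_{1} + v_{2} + v_{10} ; sig = ⟨2 | 1 1 1⟩
  P={4,7}:  v_{4} + v_{7} = v_{1} + v_{3} + v_{8} ; sig = ⟨2 | 1 1 1⟩
  P={5,7}:  v_{5} + v_{7} = v_{1} + v_{3} + v_{4} ; sig = ⟨2 | 1 1 1⟩
  P={6,9}:  v_{6} + v_{9} = v_{2} + v_{4} + v_{8} ; sig = ⟨2 | 1 1 1⟩
  P={4,9}:  v_{4} + v_{9} = v_{2} + v_{3} + v_{8} + v_{10} ; sig = ⟨2 | 1 1 1 1⟩
  P={5,9}:  v_{5} + v_{9} = v_{2} + v_{3} + v_{4} + v_{10} ; sig = ⟨2 | 1 1 1 1⟩
  P={0,6}:  v_{0} + v_{6} = 2·v_{1} + 2·v_{2} + v_{8} + v_{10} ; sig = ⟨2 | 1 1 2 2⟩
  P={0,11}:  v_{0} + v_{11} = v_{1} + 2·v_{2} + v_{6} + 2·v_{10} ; sig = ⟨2 | 1 1 2 2⟩
  P={6,7}:  v_{6} + v_{7} = 2·v_{1} + v_{2} + v_{3} + 2·v_{8} ; sig = ⟨2 | 1 1 2 2⟩
  P={9,11}:  v_{9} + v_{11} = 2·v_{2} + 2·v_{4} + v_{8} + v_{10} ; sig = ⟨2 | 1 1 2 2⟩
  P={5,11}:  v_{5} + v_{11} = v_{1} + 2·v_{2} + 4·v_{4} + v_{10} ; sig = ⟨2 | 1 1 2 4⟩
  P={5,6}:  v_{5} + v_{6} = v_{1} + v_{2} + 3·v_{4} ; sig = ⟨2 | 1 1 3⟩
  P={0,5}:  v_{0} + v_{5} = 2·v_{1} + 2·v_{2} + v_{3} + 2·v_{10} ; sig = ⟨2 | 1 2 2 2⟩
  P={3,11}:  v_{3} + v_{11} = v_{2} + 3·v_{4} ; sig = ⟨2 | 1 3⟩
  P={5,8}:  v_{5} + v_{8} = 2·v_{4} ; sig = ⟨2 | 2⟩
  P={0,3,8}:  v_{0} + v_{3} + v_{8} = 0 ; sig = ⟨3 | 0⟩
  P={2,7,10}:  v_{2} + v_{7} + v_{10} = 0 ; sig = ⟨3 | 0⟩
  P={1,8,11}:  v_{1} + v_{8} + v_{11} = 2·v_{6} + v_{10} ; sig = ⟨3 | 1 2⟩
  P={3,6,10}:  v_{3} + v_{6} + v_{10} = 2·v_{4} ; sig = ⟨3 | 2⟩
  P={1,2,4,8}:  v_{1} + v_{2} + v_{4} + v_{8} = v_{6} ; sig = ⟨4 | 1⟩
  P={2,4,6,10}:  v_{2} + v_{4} + v_{6} + v_{10} = v_{11} ; sig = ⟨4 | 1⟩
  P={1,2,3,4,10}:  v_{1} + v_{2} + v_{3} + v_{4} + v_{10} = v_{5} ; sig = ⟨5 | 1⟩
  P={1,2,3,8,10}:  v_{1} + v_{2} + v_{3} + v_{8} + v_{10} = v_{4} ; sig = ⟨5 | 1⟩

Hence PRS(X_Σ) =
    ⟨2 | 0⟩
    ⟨2 | 1 1⟩
    ⟨2 | 1 1 1⟩
    ⟨2 | 1 1 1⟩
    ⟨2 | 1 1 1⟩
    ⟨2 | 1 1 1⟩
    ⟨2 | 1 1 1 1⟩
    ⟨2 | 1 1 1 1⟩
    ⟨2 | 1 1 2 2⟩
    ⟨2 | 1 1 2 2⟩
    ⟨2 | 1 1 2 2⟩
    ⟨2 | 1 1 2 2⟩
    ⟨2 | 1 1 2 4⟩
    ⟨2 | 1 1 3⟩
    ⟨2 | 1 2 2 2⟩
    ⟨2 | 1 3⟩
    ⟨2 | 2⟩
    ⟨3 | 0⟩
    ⟨3 | 0⟩
    ⟨3 | 1 2⟩
    ⟨3 | 2⟩
    ⟨4 | 1⟩
    ⟨4 | 1⟩
    ⟨5 | 1⟩
    ⟨5 | 1⟩


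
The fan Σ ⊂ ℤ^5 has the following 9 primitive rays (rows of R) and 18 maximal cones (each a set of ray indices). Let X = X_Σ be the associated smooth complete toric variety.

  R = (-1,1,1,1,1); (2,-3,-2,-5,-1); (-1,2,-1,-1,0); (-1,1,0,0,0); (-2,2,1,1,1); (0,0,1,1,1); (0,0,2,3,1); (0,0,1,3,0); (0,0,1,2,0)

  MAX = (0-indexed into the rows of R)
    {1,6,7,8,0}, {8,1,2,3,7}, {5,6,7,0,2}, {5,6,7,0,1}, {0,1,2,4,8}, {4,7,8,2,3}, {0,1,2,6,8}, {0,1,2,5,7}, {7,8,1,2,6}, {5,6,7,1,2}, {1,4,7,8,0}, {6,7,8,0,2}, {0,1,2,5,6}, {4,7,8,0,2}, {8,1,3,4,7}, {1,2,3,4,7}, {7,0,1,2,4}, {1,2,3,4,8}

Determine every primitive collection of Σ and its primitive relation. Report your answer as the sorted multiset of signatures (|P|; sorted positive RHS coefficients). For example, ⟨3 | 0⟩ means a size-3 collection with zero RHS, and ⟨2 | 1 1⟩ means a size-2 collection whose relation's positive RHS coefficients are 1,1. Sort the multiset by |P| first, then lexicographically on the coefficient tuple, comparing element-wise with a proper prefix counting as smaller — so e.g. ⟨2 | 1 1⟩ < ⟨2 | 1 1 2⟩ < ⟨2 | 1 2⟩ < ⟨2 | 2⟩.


The 9 primitive collections of Σ (r=9, n=5):

  P={0,3}:  v_{0} + v_{3} = v_{4} ; sig = ⟨2 | 1⟩
  P={3,5}:  v_{3} + v_{5} = v_{0} ; sig = ⟨2 | 1⟩
  P={5,8}:  v_{5} + v_{8} = v_{6} ; sig = ⟨2 | 1⟩
  P={3,6}:  v_{3} + v_{6} = v_{0} + v_{8} ; sig = ⟨2 | 1 1⟩
  P={4,6}:  v_{4} + v_{6} = 2·v_{0} + v_{8} ; sig = ⟨2 | 1 2⟩
  P={4,5}:  v_{4} + v_{5} = 2·v_{0} ; sig = ⟨2 | 2⟩
  P={0,1,2,7,8}:  v_{0} + v_{1} + v_{2} + v_{7} + v_{8} = 0 ; sig = ⟨5 | 0⟩
  P={0,1,2,6,7}:  v_{0} + v_{1} + v_{2} + v_{6} + v_{7} = v_{5} ; sig = ⟨5 | 1⟩
  P={1,2,4,7,8}:  v_{1} + v_{2} + v_{4} + v_{7} + v_{8} = v_{3} ; sig = ⟨5 | 1⟩

Sorted signature multiset PRS(X):
    ⟨2 | 1⟩
    ⟨2 | 1⟩
    ⟨2 | 1⟩
    ⟨2 | 1 1⟩
    ⟨2 | 1 2⟩
    ⟨2 | 2⟩
    ⟨5 | 0⟩
    ⟨5 | 1⟩
    ⟨5 | 1⟩


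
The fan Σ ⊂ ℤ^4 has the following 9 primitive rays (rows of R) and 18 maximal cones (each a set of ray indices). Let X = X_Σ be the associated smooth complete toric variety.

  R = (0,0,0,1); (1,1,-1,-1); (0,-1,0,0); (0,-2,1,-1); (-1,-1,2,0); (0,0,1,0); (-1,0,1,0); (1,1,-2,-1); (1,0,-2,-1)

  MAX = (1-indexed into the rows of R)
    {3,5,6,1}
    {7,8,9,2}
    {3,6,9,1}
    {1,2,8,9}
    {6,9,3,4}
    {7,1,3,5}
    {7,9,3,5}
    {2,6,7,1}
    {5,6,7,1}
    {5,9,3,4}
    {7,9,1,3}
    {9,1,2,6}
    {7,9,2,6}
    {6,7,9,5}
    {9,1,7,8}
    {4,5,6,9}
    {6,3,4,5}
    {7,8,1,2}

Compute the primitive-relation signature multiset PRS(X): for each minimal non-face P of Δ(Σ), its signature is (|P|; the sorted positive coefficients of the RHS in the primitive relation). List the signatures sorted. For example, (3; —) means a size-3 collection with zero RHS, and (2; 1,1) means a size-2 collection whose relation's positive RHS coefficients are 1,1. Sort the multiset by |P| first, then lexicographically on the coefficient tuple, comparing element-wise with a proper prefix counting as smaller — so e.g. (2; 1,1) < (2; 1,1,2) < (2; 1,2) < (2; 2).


Minimal non-faces — 14 found among 9 rays, 18 max cones:

  {3,8}:  v_{3} + v_{8} = v_{9}  ⇒ sig = (2; 1)
  {6,8}:  v_{6} + v_{8} = v_{2}  ⇒ sig = (2; 1)
  {2,3}:  v_{2} + v_{3} = v_{6} + v_{9}  ⇒ sig = (2; 1,1)
  {5,8}:  v_{5} + v_{8} = v_{6} + v_{7} + v_{9}  ⇒ sig = (2; 1,1,1)
  {2,5}:  v_{2} + v_{5} = 2·v_{6} + v_{7} + v_{9}  ⇒ sig = (2; 1,1,2)
  {4,8}:  v_{4} + v_{8} = v_{5} + v_{6} + 2·v_{9}  ⇒ sig = (2; 1,1,2)
  {1,4}:  v_{1} + v_{4} = 2·v_{3} + v_{6}  ⇒ sig = (2; 1,2)
  {4,7}:  v_{4} + v_{7} = 2·v_{5} + v_{9}  ⇒ sig = (2; 1,2)
  {2,4}:  v_{2} + v_{4} = v_{5} + 2·v_{6} + 2·v_{9}  ⇒ sig = (2; 1,2,2)
  {1,5,9}:  v_{1} + v_{5} + v_{9} = v_{3}  ⇒ sig = (3; 1)
  {3,6,7}:  v_{3} + v_{6} + v_{7} = v_{5}  ⇒ sig = (3; 1)
  {1,6,7,9}:  v_{1} + v_{6} + v_{7} + v_{9} = 0  ⇒ sig = (4; —)
  {1,2,7,9}:  v_{1} + v_{2} + v_{7} + v_{9} = v_{8}  ⇒ sig = (4; 1)
  {3,5,6,9}:  v_{3} + v_{5} + v_{6} + v_{9} = v_{4}  ⇒ sig = (4; 1)

Hence PRS(X_Σ) =
    |P|=2: 9 collections, coeffs (1), (1), (1,1), (1,1,1), (1,1,2), (1,1,2), (1,2), (1,2), (1,2,2)
    |P|=3: 2 collections, coeffs (1), (1)
    |P|=4: 3 collections, coeffs (), (1), (1)


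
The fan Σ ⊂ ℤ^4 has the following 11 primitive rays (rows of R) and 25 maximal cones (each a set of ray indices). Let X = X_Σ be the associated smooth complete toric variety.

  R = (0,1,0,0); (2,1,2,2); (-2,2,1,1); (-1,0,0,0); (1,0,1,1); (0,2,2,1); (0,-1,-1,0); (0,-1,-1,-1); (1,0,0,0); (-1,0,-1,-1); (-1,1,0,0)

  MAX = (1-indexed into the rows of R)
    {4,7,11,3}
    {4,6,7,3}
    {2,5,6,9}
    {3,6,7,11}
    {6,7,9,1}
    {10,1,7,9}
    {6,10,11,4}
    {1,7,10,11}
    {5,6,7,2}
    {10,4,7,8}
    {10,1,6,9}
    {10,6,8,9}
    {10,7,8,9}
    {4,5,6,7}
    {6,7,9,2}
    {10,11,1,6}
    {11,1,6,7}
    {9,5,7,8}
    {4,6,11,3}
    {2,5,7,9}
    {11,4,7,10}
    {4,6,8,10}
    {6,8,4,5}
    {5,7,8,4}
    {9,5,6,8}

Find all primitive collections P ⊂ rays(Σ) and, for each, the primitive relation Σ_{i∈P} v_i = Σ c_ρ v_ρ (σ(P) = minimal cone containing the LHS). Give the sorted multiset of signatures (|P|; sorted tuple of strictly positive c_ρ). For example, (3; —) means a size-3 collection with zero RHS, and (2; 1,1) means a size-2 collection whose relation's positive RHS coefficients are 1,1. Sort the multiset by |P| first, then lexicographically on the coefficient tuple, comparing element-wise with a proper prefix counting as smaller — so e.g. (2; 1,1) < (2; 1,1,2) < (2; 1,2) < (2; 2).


Primitive collections (23):

  {4,9}:  v_{4} + v_{9} = 0  ⟹  sig = (2; —)
  {5,10}:  v_{5} + v_{10} = 0  ⟹  sig = (2; —)
  {1,4}:  v_{1} + v_{4} = v_{11}  ⟹  sig = (2; 1)
  {8,11}:  v_{8} + v_{11} = v_{10}  ⟹  sig = (2; 1)
  {9,11}:  v_{9} + v_{11} = v_{1}  ⟹  sig = (2; 1)
  {1,8}:  v_{1} + v_{8} = v_{9} + v_{10}  ⟹  sig = (2; 1,1)
  {2,8}:  v_{2} + v_{8} = v_{5} + v_{9}  ⟹  sig = (2; 1,1)
  {3,8}:  v_{3} + v_{8} = v_{4} + v_{11}  ⟹  sig = (2; 1,1)
  {5,11}:  v_{5} + v_{11} = v_{6} + v_{7}  ⟹  sig = (2; 1,1)
  {1,5}:  v_{1} + v_{5} = v_{6} + v_{7} + v_{9}  ⟹  sig = (2; 1,1,1)
  {2,4}:  v_{2} + v_{4} = v_{5} + v_{6} + v_{7}  ⟹  sig = (2; 1,1,1)
  {2,10}:  v_{2} + v_{10} = v_{6} + v_{7} + v_{9}  ⟹  sig = (2; 1,1,1)
  {3,9}:  v_{3} + v_{9} = v_{6} + v_{7} + v_{11}  ⟹  sig = (2; 1,1,1)
  {1,3}:  v_{1} + v_{3} = v_{6} + v_{7} + 2·v_{11}  ⟹  sig = (2; 1,1,2)
  {3,10}:  v_{3} + v_{10} = v_{4} + 2·v_{11}  ⟹  sig = (2; 1,2)
  {2,11}:  v_{2} + v_{11} = 2·v_{6} + 2·v_{7} + v_{9}  ⟹  sig = (2; 1,2,2)
  {3,5}:  v_{3} + v_{5} = v_{4} + 2·v_{6} + 2·v_{7}  ⟹  sig = (2; 1,2,2)
  {1,2}:  v_{1} + v_{2} = 2·v_{6} + 2·v_{7} + 2·v_{9}  ⟹  sig = (2; 2,2,2)
  {2,3}:  v_{2} + v_{3} = 3·v_{6} + 3·v_{7}  ⟹  sig = (2; 3,3)
  {6,7,8}:  v_{6} + v_{7} + v_{8} = 0  ⟹  sig = (3; —)
  {6,7,10}:  v_{6} + v_{7} + v_{10} = v_{11}  ⟹  sig = (3; 1)
  {4,6,7,11}:  v_{4} + v_{6} + v_{7} + v_{11} = v_{3}  ⟹  sig = (4; 1)
  {5,6,7,9}:  v_{5} + v_{6} + v_{7} + v_{9} = v_{2}  ⟹  sig = (4; 1)

Signatures (|P|; sorted positive RHS coefficients), sorted:
    (2; —)
    (2; —)
    (2; 1)
    (2; 1)
    (2; 1)
    (2; 1,1)
    (2; 1,1)
    (2; 1,1)
    (2; 1,1)
    (2; 1,1,1)
    (2; 1,1,1)
    (2; 1,1,1)
    (2; 1,1,1)
    (2; 1,1,2)
    (2; 1,2)
    (2; 1,2,2)
    (2; 1,2,2)
    (2; 2,2,2)
    (2; 3,3)
    (3; —)
    (3; 1)
    (4; 1)
    (4; 1)
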